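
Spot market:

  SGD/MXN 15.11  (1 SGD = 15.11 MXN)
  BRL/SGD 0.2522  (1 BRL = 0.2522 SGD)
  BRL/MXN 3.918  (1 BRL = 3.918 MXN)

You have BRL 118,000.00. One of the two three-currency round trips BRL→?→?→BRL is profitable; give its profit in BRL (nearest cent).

Profit: BRL 3,321.25

Profitable loop is BRL → MXN → SGD → BRL:
BRL 118,000.00 × 3.918 = MXN 462,324.00
MXN 462,324.00 ÷ 15.11 = SGD 30,597.22
SGD 30,597.22 ÷ 0.2522 = BRL 121,321.25
Profit = BRL 121,321.25 − BRL 118,000.00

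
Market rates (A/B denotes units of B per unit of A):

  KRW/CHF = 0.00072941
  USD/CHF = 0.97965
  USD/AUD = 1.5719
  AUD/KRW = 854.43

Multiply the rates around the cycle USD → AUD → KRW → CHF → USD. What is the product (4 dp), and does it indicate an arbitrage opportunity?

1.0000 (no arbitrage)

Around USD → AUD → KRW → CHF → USD: 1 × 1.5719 × 854.43 × 0.00072941 ÷ 0.97965 = 1.000005
Product ≈ 1 (deviation 0.001%, within rounding noise).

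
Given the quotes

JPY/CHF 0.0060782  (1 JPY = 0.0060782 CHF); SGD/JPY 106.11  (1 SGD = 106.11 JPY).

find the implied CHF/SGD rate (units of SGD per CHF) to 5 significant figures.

1 CHF ÷ 0.0060782 = 164.522 JPY
164.522 JPY ÷ 106.11 = 1.55049 SGD

CHF/SGD = 1.5505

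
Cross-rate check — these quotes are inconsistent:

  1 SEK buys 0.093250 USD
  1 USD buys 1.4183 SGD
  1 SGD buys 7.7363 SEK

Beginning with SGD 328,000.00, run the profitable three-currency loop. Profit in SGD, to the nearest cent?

Profit: SGD 7,601.65

Profitable loop is SGD → SEK → USD → SGD:
SGD 328,000.00 × 7.7363 = SEK 2,537,506.40
SEK 2,537,506.40 × 0.093250 = USD 236,622.47
USD 236,622.47 × 1.4183 = SGD 335,601.65
Profit = SGD 335,601.65 − SGD 328,000.00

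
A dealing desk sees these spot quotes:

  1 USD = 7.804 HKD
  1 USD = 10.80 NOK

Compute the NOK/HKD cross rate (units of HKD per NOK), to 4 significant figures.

1 NOK ÷ 10.80 = 0.0925926 USD
0.0925926 USD × 7.804 = 0.722593 HKD

NOK/HKD = 0.7226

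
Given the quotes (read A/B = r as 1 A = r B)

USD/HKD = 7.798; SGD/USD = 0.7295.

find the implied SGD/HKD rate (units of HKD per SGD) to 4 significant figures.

1 SGD × 0.7295 = 0.7295 USD
0.7295 USD × 7.798 = 5.68864 HKD

SGD/HKD = 5.689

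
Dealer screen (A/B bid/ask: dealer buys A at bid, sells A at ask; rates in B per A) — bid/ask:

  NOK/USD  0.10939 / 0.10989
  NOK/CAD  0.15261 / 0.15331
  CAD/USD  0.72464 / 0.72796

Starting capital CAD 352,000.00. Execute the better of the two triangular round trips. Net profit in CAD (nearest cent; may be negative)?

Net profit: CAD 2,233.63

Best loop CAD → USD → NOK → CAD:
CAD 352,000.00 × 0.72464 (sell CAD at bid) = USD 255,073.28
USD 255,073.28 ÷ 0.10989 (buy NOK at ask) = NOK 2,321,169.17
NOK 2,321,169.17 × 0.15261 (sell NOK at bid) = CAD 354,233.63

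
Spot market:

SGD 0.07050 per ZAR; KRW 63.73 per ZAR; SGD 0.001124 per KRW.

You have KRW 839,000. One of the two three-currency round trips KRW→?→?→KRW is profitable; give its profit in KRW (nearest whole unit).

Profit: KRW 13,478

Profitable loop is KRW → SGD → ZAR → KRW:
KRW 839,000 × 0.001124 = SGD 943.04
SGD 943.04 ÷ 0.07050 = ZAR 13,376.40
ZAR 13,376.40 × 63.73 = KRW 852,478
Profit = KRW 852,478 − KRW 839,000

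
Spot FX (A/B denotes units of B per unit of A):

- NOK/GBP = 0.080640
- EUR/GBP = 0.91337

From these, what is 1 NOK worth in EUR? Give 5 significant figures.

1 NOK × 0.080640 = 0.08064 GBP
0.08064 GBP ÷ 0.91337 = 0.0882884 EUR

NOK/EUR = 0.088288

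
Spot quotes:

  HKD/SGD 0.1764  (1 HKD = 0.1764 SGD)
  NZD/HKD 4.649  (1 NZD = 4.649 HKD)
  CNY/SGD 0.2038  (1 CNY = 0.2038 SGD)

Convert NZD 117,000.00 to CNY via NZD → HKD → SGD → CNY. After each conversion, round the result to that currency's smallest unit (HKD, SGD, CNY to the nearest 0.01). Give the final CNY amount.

NZD 117,000.00 × 4.649 = HKD 543,933.00
HKD 543,933.00 × 0.1764 = SGD 95,949.78
SGD 95,949.78 ÷ 0.2038 = CNY 470,803.63

CNY 470,803.63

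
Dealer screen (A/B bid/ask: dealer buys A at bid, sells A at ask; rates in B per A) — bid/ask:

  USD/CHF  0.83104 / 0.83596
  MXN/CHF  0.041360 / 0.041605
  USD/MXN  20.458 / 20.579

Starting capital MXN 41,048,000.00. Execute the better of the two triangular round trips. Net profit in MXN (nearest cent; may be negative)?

Best loop MXN → CHF → USD → MXN:
MXN 41,048,000.00 × 0.041360 (sell MXN at bid) = CHF 1,697,745.28
CHF 1,697,745.28 ÷ 0.83596 (buy USD at ask) = USD 2,030,892.96
USD 2,030,892.96 × 20.458 (sell USD at bid) = MXN 41,548,008.20

Net profit: MXN 500,008.20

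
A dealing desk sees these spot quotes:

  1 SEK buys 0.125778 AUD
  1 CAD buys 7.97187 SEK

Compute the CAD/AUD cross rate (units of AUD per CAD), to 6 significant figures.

CAD/AUD = 1.00269

1 CAD × 7.97187 = 7.97187 SEK
7.97187 SEK × 0.125778 = 1.00269 AUD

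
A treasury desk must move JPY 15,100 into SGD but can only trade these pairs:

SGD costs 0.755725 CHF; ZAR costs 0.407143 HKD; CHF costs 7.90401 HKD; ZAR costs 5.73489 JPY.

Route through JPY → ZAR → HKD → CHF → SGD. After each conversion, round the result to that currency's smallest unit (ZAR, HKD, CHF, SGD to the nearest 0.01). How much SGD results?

JPY 15,100 ÷ 5.73489 = ZAR 2,633.01
ZAR 2,633.01 × 0.407143 = HKD 1,072.01
HKD 1,072.01 ÷ 7.90401 = CHF 135.63
CHF 135.63 ÷ 0.755725 = SGD 179.47

SGD 179.47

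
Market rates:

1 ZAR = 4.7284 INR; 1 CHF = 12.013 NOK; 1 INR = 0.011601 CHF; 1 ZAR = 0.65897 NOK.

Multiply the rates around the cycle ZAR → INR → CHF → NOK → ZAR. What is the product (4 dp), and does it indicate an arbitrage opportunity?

1.0000 (no arbitrage)

Around ZAR → INR → CHF → NOK → ZAR: 1 × 4.7284 × 0.011601 × 12.013 ÷ 0.65897 = 0.999990
Product ≈ 1 (deviation 0.001%, within rounding noise).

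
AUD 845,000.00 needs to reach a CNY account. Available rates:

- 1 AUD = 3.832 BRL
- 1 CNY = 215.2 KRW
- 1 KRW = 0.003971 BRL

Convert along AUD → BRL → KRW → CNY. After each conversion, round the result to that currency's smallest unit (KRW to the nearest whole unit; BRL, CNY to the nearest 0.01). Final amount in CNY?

CNY 3,789,134.80

AUD 845,000.00 × 3.832 = BRL 3,238,040.00
BRL 3,238,040.00 ÷ 0.003971 = KRW 815,421,808
KRW 815,421,808 ÷ 215.2 = CNY 3,789,134.80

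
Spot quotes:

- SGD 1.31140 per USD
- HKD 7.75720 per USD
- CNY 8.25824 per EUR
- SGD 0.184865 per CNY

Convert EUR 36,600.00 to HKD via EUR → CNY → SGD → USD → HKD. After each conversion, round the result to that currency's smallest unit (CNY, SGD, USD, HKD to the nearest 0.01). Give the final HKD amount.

EUR 36,600.00 × 8.25824 = CNY 302,251.58
CNY 302,251.58 × 0.184865 = SGD 55,875.74
SGD 55,875.74 ÷ 1.31140 = USD 42,607.70
USD 42,607.70 × 7.75720 = HKD 330,516.45

HKD 330,516.45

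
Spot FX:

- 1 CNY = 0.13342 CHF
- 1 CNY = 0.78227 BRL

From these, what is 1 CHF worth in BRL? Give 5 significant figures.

CHF/BRL = 5.8632

1 CHF ÷ 0.13342 = 7.49513 CNY
7.49513 CNY × 0.78227 = 5.86321 BRL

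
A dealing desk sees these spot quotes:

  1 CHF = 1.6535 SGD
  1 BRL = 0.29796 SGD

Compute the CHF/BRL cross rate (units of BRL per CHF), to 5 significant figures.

1 CHF × 1.6535 = 1.6535 SGD
1.6535 SGD ÷ 0.29796 = 5.5494 BRL

CHF/BRL = 5.5494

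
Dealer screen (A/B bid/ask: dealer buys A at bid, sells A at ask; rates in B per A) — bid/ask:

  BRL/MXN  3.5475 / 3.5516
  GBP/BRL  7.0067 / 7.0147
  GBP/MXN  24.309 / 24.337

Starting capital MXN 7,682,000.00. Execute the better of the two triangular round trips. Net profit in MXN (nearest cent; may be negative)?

Net profit: MXN 163,907.58

Best loop MXN → GBP → BRL → MXN:
MXN 7,682,000.00 ÷ 24.337 (buy GBP at ask) = GBP 315,651.07
GBP 315,651.07 × 7.0067 (sell GBP at bid) = BRL 2,211,672.33
BRL 2,211,672.33 × 3.5475 (sell BRL at bid) = MXN 7,845,907.58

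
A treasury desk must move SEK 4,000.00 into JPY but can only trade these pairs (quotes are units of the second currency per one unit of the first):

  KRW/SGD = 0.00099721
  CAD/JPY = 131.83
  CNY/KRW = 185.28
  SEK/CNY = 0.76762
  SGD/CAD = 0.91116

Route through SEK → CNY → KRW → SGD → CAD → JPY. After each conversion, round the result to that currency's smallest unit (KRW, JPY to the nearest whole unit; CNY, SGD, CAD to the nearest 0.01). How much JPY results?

JPY 68,144

SEK 4,000.00 × 0.76762 = CNY 3,070.48
CNY 3,070.48 × 185.28 = KRW 568,899
KRW 568,899 × 0.00099721 = SGD 567.31
SGD 567.31 × 0.91116 = CAD 516.91
CAD 516.91 × 131.83 = JPY 68,144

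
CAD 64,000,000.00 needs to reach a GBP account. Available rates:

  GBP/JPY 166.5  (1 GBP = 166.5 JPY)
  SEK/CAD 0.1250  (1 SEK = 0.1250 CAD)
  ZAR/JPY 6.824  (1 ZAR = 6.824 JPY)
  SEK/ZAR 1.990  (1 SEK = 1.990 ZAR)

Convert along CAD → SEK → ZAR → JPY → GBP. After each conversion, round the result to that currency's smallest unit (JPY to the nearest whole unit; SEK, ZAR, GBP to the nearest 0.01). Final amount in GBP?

CAD 64,000,000.00 ÷ 0.1250 = SEK 512,000,000.00
SEK 512,000,000.00 × 1.990 = ZAR 1,018,880,000.00
ZAR 1,018,880,000.00 × 6.824 = JPY 6,952,837,120
JPY 6,952,837,120 ÷ 166.5 = GBP 41,758,781.50

GBP 41,758,781.50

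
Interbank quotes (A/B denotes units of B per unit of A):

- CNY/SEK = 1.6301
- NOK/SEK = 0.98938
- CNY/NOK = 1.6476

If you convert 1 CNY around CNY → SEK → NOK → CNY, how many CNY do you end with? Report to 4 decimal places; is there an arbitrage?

Around CNY → SEK → NOK → CNY: 1 × 1.6301 ÷ 0.98938 ÷ 1.6476 = 0.999998
Product ≈ 1 (deviation 0.000%, within rounding noise).

1.0000 (no arbitrage)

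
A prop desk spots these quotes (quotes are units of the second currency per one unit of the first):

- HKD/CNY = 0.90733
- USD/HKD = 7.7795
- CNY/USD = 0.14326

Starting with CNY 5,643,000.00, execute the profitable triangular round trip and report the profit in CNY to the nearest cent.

Profit: CNY 63,265.22

Profitable loop is CNY → USD → HKD → CNY:
CNY 5,643,000.00 × 0.14326 = USD 808,416.18
USD 808,416.18 × 7.7795 = HKD 6,289,073.67
HKD 6,289,073.67 × 0.90733 = CNY 5,706,265.22
Profit = CNY 5,706,265.22 − CNY 5,643,000.00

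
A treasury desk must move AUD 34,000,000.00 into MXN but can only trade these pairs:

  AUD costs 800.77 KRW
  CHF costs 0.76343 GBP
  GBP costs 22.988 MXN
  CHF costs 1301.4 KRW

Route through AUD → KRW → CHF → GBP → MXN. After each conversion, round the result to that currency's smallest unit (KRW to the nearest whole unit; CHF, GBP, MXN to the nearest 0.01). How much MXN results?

MXN 367,152,356.26

AUD 34,000,000.00 × 800.77 = KRW 27,226,180,000
KRW 27,226,180,000 ÷ 1301.4 = CHF 20,920,685.42
CHF 20,920,685.42 × 0.76343 = GBP 15,971,478.87
GBP 15,971,478.87 × 22.988 = MXN 367,152,356.26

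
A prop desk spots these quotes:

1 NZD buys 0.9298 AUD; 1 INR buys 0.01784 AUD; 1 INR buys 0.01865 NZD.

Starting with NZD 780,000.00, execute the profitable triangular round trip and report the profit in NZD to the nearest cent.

Profitable loop is NZD → INR → AUD → NZD:
NZD 780,000.00 ÷ 0.01865 = INR 41,823,056.30
INR 41,823,056.30 × 0.01784 = AUD 746,123.32
AUD 746,123.32 ÷ 0.9298 = NZD 802,455.72
Profit = NZD 802,455.72 − NZD 780,000.00

Profit: NZD 22,455.72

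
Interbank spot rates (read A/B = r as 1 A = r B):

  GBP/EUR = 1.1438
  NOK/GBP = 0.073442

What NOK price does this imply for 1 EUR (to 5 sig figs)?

EUR/NOK = 11.904

1 EUR ÷ 1.1438 = 0.874279 GBP
0.874279 GBP ÷ 0.073442 = 11.9043 NOK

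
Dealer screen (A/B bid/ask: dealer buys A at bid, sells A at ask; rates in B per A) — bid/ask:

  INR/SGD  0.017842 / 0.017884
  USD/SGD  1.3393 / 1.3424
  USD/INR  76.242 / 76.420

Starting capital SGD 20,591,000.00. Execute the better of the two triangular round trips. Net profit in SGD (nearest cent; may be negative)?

Net profit: SGD 274,716.89

Best loop SGD → USD → INR → SGD:
SGD 20,591,000.00 ÷ 1.3424 (buy USD at ask) = USD 15,338,945.17
USD 15,338,945.17 × 76.242 (sell USD at bid) = INR 1,169,471,857.87
INR 1,169,471,857.87 × 0.017842 (sell INR at bid) = SGD 20,865,716.89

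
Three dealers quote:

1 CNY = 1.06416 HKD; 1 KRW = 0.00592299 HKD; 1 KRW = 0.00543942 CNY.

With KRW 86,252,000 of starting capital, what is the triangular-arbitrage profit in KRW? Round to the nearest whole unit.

Profit: KRW 2,005,302

Profitable loop is KRW → HKD → CNY → KRW:
KRW 86,252,000 × 0.00592299 = HKD 510,869.73
HKD 510,869.73 ÷ 1.06416 = CNY 480,068.54
CNY 480,068.54 ÷ 0.00543942 = KRW 88,257,302
Profit = KRW 88,257,302 − KRW 86,252,000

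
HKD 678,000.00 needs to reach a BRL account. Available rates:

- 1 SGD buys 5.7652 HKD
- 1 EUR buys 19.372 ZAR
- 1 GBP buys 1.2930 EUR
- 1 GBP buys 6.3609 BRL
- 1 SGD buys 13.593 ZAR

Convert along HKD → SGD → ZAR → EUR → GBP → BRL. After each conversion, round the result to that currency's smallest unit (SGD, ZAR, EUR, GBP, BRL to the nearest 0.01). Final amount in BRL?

BRL 405,953.40

HKD 678,000.00 ÷ 5.7652 = SGD 117,602.16
SGD 117,602.16 × 13.593 = ZAR 1,598,566.16
ZAR 1,598,566.16 ÷ 19.372 = EUR 82,519.42
EUR 82,519.42 ÷ 1.2930 = GBP 63,820.12
GBP 63,820.12 × 6.3609 = BRL 405,953.40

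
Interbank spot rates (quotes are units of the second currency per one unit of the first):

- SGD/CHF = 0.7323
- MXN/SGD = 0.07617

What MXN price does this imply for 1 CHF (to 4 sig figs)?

1 CHF ÷ 0.7323 = 1.36556 SGD
1.36556 SGD ÷ 0.07617 = 17.9278 MXN

CHF/MXN = 17.93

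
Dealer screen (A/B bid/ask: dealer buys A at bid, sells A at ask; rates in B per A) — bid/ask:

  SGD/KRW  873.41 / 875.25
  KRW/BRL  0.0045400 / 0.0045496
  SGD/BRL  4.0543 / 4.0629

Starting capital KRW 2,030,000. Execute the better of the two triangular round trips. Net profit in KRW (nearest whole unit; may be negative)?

Best loop KRW → SGD → BRL → KRW:
KRW 2,030,000 ÷ 875.25 (buy SGD at ask) = SGD 2,319.34
SGD 2,319.34 × 4.0543 (sell SGD at bid) = BRL 9,403.29
BRL 9,403.29 ÷ 0.0045496 (buy KRW at ask) = KRW 2,066,839

Net profit: KRW 36,839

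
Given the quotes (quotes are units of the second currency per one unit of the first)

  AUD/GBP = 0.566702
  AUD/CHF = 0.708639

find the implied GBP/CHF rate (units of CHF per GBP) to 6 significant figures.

1 GBP ÷ 0.566702 = 1.7646 AUD
1.7646 AUD × 0.708639 = 1.25046 CHF

GBP/CHF = 1.25046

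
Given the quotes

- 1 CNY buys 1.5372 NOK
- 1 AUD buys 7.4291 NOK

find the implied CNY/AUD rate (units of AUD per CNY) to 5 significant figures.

CNY/AUD = 0.20692

1 CNY × 1.5372 = 1.5372 NOK
1.5372 NOK ÷ 7.4291 = 0.206916 AUD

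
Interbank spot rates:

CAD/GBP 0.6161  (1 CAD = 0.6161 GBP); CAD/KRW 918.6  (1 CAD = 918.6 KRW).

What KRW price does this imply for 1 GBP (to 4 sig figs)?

1 GBP ÷ 0.6161 = 1.62311 CAD
1.62311 CAD × 918.6 = 1490.99 KRW

GBP/KRW = 1491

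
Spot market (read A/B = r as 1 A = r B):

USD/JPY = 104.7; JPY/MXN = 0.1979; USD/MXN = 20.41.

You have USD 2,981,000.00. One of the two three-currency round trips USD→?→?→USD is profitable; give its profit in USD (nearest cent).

Profitable loop is USD → JPY → MXN → USD:
USD 2,981,000.00 × 104.7 = JPY 312,110,700
JPY 312,110,700 × 0.1979 = MXN 61,766,707.53
MXN 61,766,707.53 ÷ 20.41 = USD 3,026,296.30
Profit = USD 3,026,296.30 − USD 2,981,000.00

Profit: USD 45,296.30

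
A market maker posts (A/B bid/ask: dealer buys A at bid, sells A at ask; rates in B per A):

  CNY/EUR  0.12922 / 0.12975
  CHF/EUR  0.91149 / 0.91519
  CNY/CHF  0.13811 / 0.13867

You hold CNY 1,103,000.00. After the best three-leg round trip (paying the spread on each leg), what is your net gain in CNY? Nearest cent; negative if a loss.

Net profit: CNY 20,082.00

Best loop CNY → EUR → CHF → CNY:
CNY 1,103,000.00 × 0.12922 (sell CNY at bid) = EUR 142,529.66
EUR 142,529.66 ÷ 0.91519 (buy CHF at ask) = CHF 155,737.78
CHF 155,737.78 ÷ 0.13867 (buy CNY at ask) = CNY 1,123,082.00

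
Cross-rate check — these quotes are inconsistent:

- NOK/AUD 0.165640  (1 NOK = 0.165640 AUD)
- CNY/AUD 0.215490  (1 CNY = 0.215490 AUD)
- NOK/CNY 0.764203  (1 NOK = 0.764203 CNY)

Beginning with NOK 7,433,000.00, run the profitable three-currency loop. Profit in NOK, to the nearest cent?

Profitable loop is NOK → AUD → CNY → NOK:
NOK 7,433,000.00 × 0.165640 = AUD 1,231,202.12
AUD 1,231,202.12 ÷ 0.215490 = CNY 5,713,500.02
CNY 5,713,500.02 ÷ 0.764203 = NOK 7,476,416.64
Profit = NOK 7,476,416.64 − NOK 7,433,000.00

Profit: NOK 43,416.64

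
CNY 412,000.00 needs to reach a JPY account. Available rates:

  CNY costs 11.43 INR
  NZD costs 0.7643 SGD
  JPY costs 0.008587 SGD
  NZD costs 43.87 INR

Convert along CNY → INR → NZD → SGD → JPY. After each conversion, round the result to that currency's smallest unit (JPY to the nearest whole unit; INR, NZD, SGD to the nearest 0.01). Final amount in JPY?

JPY 9,554,284

CNY 412,000.00 × 11.43 = INR 4,709,160.00
INR 4,709,160.00 ÷ 43.87 = NZD 107,343.51
NZD 107,343.51 × 0.7643 = SGD 82,042.64
SGD 82,042.64 ÷ 0.008587 = JPY 9,554,284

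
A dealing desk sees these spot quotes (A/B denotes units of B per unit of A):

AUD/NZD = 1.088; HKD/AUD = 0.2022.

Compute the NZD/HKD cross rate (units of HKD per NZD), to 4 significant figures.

1 NZD ÷ 1.088 = 0.919118 AUD
0.919118 AUD ÷ 0.2022 = 4.54559 HKD

NZD/HKD = 4.546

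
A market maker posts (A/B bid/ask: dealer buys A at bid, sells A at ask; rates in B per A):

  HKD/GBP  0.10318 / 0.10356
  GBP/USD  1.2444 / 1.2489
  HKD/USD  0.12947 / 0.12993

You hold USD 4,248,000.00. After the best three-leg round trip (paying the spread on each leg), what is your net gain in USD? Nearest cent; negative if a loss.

Net profit: USD 4,398.43

Best loop USD → GBP → HKD → USD:
USD 4,248,000.00 ÷ 1.2489 (buy GBP at ask) = GBP 3,401,393.23
GBP 3,401,393.23 ÷ 0.10356 (buy HKD at ask) = HKD 32,844,662.28
HKD 32,844,662.28 × 0.12947 (sell HKD at bid) = USD 4,252,398.43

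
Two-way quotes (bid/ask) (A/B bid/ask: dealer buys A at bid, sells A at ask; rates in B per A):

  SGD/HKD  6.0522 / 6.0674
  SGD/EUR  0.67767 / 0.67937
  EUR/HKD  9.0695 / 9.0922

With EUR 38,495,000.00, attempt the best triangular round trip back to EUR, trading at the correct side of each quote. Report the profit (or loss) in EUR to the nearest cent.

Best loop EUR → HKD → SGD → EUR:
EUR 38,495,000.00 × 9.0695 (sell EUR at bid) = HKD 349,130,402.50
HKD 349,130,402.50 ÷ 6.0674 (buy SGD at ask) = SGD 57,542,011.82
SGD 57,542,011.82 × 0.67767 (sell SGD at bid) = EUR 38,994,495.15

Net profit: EUR 499,495.15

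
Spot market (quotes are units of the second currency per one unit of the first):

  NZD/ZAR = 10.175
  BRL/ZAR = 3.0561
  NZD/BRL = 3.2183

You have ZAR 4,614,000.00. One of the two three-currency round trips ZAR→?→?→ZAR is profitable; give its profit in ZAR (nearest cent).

Profitable loop is ZAR → BRL → NZD → ZAR:
ZAR 4,614,000.00 ÷ 3.0561 = BRL 1,509,767.35
BRL 1,509,767.35 ÷ 3.2183 = NZD 469,119.52
NZD 469,119.52 × 10.175 = ZAR 4,773,291.11
Profit = ZAR 4,773,291.11 − ZAR 4,614,000.00

Profit: ZAR 159,291.11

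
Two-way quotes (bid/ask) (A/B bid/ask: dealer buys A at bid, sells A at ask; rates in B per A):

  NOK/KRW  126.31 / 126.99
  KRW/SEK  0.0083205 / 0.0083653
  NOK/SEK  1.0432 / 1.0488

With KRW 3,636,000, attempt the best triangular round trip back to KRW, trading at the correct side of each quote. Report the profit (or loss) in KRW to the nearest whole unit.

Net profit: KRW 7,496

Best loop KRW → SEK → NOK → KRW:
KRW 3,636,000 × 0.0083205 (sell KRW at bid) = SEK 30,253.34
SEK 30,253.34 ÷ 1.0488 (buy NOK at ask) = NOK 28,845.67
NOK 28,845.67 × 126.31 (sell NOK at bid) = KRW 3,643,496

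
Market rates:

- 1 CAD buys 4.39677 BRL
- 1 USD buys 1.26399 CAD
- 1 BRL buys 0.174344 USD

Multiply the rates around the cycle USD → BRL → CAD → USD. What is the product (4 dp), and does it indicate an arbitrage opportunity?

1.0321 (arbitrage exists)

Around USD → BRL → CAD → USD: 1 ÷ 0.174344 ÷ 4.39677 ÷ 1.26399 = 1.032085
Product > 1; profitable direction is USD → BRL → CAD → USD.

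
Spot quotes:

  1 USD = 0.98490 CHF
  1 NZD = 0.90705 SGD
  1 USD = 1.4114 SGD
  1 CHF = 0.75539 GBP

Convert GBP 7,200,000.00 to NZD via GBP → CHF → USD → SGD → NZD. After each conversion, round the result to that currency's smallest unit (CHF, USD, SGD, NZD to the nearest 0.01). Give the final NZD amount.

NZD 15,058,718.43

GBP 7,200,000.00 ÷ 0.75539 = CHF 9,531,500.28
CHF 9,531,500.28 ÷ 0.98490 = USD 9,677,632.53
USD 9,677,632.53 × 1.4114 = SGD 13,659,010.55
SGD 13,659,010.55 ÷ 0.90705 = NZD 15,058,718.43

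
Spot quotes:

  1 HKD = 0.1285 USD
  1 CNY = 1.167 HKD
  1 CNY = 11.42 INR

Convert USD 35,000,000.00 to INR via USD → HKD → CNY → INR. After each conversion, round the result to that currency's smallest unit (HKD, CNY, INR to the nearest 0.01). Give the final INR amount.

INR 2,665,386,321.00

USD 35,000,000.00 ÷ 0.1285 = HKD 272,373,540.86
HKD 272,373,540.86 ÷ 1.167 = CNY 233,396,350.35
CNY 233,396,350.35 × 11.42 = INR 2,665,386,321.00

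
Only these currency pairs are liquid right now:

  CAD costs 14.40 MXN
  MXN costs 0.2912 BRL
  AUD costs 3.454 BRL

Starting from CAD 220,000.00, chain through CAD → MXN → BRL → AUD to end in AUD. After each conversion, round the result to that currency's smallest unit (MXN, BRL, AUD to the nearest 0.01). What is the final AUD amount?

AUD 267,087.90

CAD 220,000.00 × 14.40 = MXN 3,168,000.00
MXN 3,168,000.00 × 0.2912 = BRL 922,521.60
BRL 922,521.60 ÷ 3.454 = AUD 267,087.90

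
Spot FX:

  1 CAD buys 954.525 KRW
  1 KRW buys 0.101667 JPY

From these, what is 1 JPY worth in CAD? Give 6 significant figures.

1 JPY ÷ 0.101667 = 9.83603 KRW
9.83603 KRW ÷ 954.525 = 0.0103046 CAD

JPY/CAD = 0.0103046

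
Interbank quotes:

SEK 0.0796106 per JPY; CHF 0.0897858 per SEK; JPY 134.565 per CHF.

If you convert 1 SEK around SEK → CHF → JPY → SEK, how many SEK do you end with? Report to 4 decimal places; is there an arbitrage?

0.9619 (arbitrage exists)

Around SEK → CHF → JPY → SEK: 1 × 0.0897858 × 134.565 × 0.0796106 = 0.961857
Product < 1; profitable direction is SEK → JPY → CHF → SEK.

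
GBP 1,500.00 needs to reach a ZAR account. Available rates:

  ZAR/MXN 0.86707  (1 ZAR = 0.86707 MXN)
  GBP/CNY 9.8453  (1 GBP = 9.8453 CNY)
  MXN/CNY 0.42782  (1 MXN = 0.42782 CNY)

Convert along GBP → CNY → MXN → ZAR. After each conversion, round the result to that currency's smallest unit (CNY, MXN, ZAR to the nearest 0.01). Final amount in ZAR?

ZAR 39,811.17

GBP 1,500.00 × 9.8453 = CNY 14,767.95
CNY 14,767.95 ÷ 0.42782 = MXN 34,519.07
MXN 34,519.07 ÷ 0.86707 = ZAR 39,811.17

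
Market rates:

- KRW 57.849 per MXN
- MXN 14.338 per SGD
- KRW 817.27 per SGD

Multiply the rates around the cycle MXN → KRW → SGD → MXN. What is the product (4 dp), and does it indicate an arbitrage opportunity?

Around MXN → KRW → SGD → MXN: 1 × 57.849 ÷ 817.27 × 14.338 = 1.014890
Product > 1; profitable direction is MXN → KRW → SGD → MXN.

1.0149 (arbitrage exists)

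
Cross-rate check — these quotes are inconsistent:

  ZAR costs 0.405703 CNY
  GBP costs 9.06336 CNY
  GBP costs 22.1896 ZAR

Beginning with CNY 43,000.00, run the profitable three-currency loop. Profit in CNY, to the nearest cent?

Profit: CNY 291.24

Profitable loop is CNY → ZAR → GBP → CNY:
CNY 43,000.00 ÷ 0.405703 = ZAR 105,988.86
ZAR 105,988.86 ÷ 22.1896 = GBP 4,776.51
GBP 4,776.51 × 9.06336 = CNY 43,291.24
Profit = CNY 43,291.24 − CNY 43,000.00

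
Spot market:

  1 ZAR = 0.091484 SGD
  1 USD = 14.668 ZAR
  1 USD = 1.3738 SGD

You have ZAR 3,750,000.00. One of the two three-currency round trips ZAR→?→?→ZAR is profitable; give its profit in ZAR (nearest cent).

Profitable loop is ZAR → USD → SGD → ZAR:
ZAR 3,750,000.00 ÷ 14.668 = USD 255,658.58
USD 255,658.58 × 1.3738 = SGD 351,223.75
SGD 351,223.75 ÷ 0.091484 = ZAR 3,839,182.29
Profit = ZAR 3,839,182.29 − ZAR 3,750,000.00

Profit: ZAR 89,182.29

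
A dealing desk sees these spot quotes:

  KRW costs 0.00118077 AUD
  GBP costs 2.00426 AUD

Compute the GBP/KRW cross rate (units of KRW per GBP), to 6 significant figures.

1 GBP × 2.00426 = 2.00426 AUD
2.00426 AUD ÷ 0.00118077 = 1697.42 KRW

GBP/KRW = 1697.42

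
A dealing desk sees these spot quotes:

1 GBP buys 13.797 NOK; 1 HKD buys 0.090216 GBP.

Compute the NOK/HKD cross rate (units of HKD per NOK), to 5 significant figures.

1 NOK ÷ 13.797 = 0.0724795 GBP
0.0724795 GBP ÷ 0.090216 = 0.8034 HKD

NOK/HKD = 0.80340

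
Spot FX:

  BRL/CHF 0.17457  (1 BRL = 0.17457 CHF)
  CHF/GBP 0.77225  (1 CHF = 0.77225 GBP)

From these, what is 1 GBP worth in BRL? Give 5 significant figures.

1 GBP ÷ 0.77225 = 1.29492 CHF
1.29492 CHF ÷ 0.17457 = 7.41775 BRL

GBP/BRL = 7.4178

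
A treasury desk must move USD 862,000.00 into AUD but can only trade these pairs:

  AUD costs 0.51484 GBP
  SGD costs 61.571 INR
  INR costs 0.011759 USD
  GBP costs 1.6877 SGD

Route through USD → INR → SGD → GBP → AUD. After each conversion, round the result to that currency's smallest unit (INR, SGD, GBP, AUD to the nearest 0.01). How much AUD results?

AUD 1,370,228.94

USD 862,000.00 ÷ 0.011759 = INR 73,305,553.19
INR 73,305,553.19 ÷ 61.571 = SGD 1,190,585.72
SGD 1,190,585.72 ÷ 1.6877 = GBP 705,448.67
GBP 705,448.67 ÷ 0.51484 = AUD 1,370,228.94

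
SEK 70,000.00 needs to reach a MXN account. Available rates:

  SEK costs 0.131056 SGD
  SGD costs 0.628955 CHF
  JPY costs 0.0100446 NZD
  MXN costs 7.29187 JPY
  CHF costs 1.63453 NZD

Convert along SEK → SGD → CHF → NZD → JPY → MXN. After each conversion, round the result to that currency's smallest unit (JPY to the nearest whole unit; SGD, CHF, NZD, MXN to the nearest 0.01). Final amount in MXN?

SEK 70,000.00 × 0.131056 = SGD 9,173.92
SGD 9,173.92 × 0.628955 = CHF 5,769.98
CHF 5,769.98 × 1.63453 = NZD 9,431.21
NZD 9,431.21 ÷ 0.0100446 = JPY 938,933
JPY 938,933 ÷ 7.29187 = MXN 128,764.36

MXN 128,764.36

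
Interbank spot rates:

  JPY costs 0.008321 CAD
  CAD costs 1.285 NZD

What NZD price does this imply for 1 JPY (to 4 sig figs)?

JPY/NZD = 0.01069

1 JPY × 0.008321 = 0.008321 CAD
0.008321 CAD × 1.285 = 0.0106925 NZD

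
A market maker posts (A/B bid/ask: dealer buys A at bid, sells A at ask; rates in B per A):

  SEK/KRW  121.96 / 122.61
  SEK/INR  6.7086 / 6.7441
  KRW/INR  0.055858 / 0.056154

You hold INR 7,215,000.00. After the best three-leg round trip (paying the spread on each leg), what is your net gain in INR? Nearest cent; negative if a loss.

Best loop INR → SEK → KRW → INR:
INR 7,215,000.00 ÷ 6.7441 (buy SEK at ask) = SEK 1,069,823.99
SEK 1,069,823.99 × 121.96 (sell SEK at bid) = KRW 130,475,734
KRW 130,475,734 × 0.055858 (sell KRW at bid) = INR 7,288,113.57

Net profit: INR 73,113.57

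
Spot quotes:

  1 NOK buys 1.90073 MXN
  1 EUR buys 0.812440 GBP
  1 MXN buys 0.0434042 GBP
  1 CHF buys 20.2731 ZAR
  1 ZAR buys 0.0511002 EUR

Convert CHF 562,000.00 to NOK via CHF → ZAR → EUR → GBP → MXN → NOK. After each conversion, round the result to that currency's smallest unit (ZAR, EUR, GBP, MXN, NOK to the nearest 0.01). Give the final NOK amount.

NOK 5,733,478.55

CHF 562,000.00 × 20.2731 = ZAR 11,393,482.20
ZAR 11,393,482.20 × 0.0511002 = EUR 582,209.22
EUR 582,209.22 × 0.812440 = GBP 473,010.06
GBP 473,010.06 ÷ 0.0434042 = MXN 10,897,794.68
MXN 10,897,794.68 ÷ 1.90073 = NOK 5,733,478.55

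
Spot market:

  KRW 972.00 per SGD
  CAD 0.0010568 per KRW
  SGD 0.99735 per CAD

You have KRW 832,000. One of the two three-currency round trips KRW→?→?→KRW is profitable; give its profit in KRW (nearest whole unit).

Profit: KRW 20,374

Profitable loop is KRW → CAD → SGD → KRW:
KRW 832,000 × 0.0010568 = CAD 879.26
CAD 879.26 × 0.99735 = SGD 876.93
SGD 876.93 × 972.00 = KRW 852,374
Profit = KRW 852,374 − KRW 832,000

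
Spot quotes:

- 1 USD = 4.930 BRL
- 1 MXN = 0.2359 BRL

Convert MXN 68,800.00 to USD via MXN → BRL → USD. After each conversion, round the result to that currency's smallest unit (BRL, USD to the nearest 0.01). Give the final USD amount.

USD 3,292.07

MXN 68,800.00 × 0.2359 = BRL 16,229.92
BRL 16,229.92 ÷ 4.930 = USD 3,292.07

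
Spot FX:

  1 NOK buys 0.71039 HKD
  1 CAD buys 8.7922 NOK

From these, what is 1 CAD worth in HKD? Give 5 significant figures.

CAD/HKD = 6.2459

1 CAD × 8.7922 = 8.7922 NOK
8.7922 NOK × 0.71039 = 6.24589 HKD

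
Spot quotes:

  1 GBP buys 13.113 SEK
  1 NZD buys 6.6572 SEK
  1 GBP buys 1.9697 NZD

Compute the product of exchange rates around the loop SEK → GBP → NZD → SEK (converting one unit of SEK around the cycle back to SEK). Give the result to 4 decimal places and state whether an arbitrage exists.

Around SEK → GBP → NZD → SEK: 1 ÷ 13.113 × 1.9697 × 6.6572 = 0.999976
Product ≈ 1 (deviation 0.002%, within rounding noise).

1.0000 (no arbitrage)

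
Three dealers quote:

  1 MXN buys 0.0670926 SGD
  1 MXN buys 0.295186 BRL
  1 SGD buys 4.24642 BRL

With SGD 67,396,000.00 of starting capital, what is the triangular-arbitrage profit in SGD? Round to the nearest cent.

Profitable loop is SGD → MXN → BRL → SGD:
SGD 67,396,000.00 ÷ 0.0670926 = MXN 1,004,522,108.25
MXN 1,004,522,108.25 × 0.295186 = BRL 296,520,863.05
BRL 296,520,863.05 ÷ 4.24642 = SGD 69,828,435.02
Profit = SGD 69,828,435.02 − SGD 67,396,000.00

Profit: SGD 2,432,435.02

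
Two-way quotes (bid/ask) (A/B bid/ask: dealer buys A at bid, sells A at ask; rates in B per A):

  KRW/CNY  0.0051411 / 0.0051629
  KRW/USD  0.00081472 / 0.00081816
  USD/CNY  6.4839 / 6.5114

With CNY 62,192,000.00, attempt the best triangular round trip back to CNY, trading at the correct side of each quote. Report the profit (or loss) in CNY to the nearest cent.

Net profit: CNY 1,441,453.79

Best loop CNY → KRW → USD → CNY:
CNY 62,192,000.00 ÷ 0.0051629 (buy KRW at ask) = KRW 12,045,943,171
KRW 12,045,943,171 × 0.00081472 (sell KRW at bid) = USD 9,814,070.82
USD 9,814,070.82 × 6.4839 (sell USD at bid) = CNY 63,633,453.79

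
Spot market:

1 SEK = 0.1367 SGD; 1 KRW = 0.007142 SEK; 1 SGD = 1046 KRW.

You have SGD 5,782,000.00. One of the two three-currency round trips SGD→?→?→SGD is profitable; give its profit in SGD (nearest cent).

Profit: SGD 122,704.01

Profitable loop is SGD → KRW → SEK → SGD:
SGD 5,782,000.00 × 1046 = KRW 6,047,972,000
KRW 6,047,972,000 × 0.007142 = SEK 43,194,616.02
SEK 43,194,616.02 × 0.1367 = SGD 5,904,704.01
Profit = SGD 5,904,704.01 − SGD 5,782,000.00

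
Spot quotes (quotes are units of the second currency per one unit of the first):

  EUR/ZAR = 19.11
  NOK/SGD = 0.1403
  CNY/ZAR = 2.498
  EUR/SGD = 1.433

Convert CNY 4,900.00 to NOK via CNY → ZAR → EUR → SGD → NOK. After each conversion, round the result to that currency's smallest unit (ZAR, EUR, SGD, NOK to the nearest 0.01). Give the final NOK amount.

CNY 4,900.00 × 2.498 = ZAR 12,240.20
ZAR 12,240.20 ÷ 19.11 = EUR 640.51
EUR 640.51 × 1.433 = SGD 917.85
SGD 917.85 ÷ 0.1403 = NOK 6,542.05

NOK 6,542.05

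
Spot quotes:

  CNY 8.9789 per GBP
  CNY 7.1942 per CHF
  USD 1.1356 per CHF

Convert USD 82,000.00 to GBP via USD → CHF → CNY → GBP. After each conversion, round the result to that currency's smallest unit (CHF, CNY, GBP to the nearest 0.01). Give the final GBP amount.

GBP 57,855.92

USD 82,000.00 ÷ 1.1356 = CHF 72,208.52
CHF 72,208.52 × 7.1942 = CNY 519,482.53
CNY 519,482.53 ÷ 8.9789 = GBP 57,855.92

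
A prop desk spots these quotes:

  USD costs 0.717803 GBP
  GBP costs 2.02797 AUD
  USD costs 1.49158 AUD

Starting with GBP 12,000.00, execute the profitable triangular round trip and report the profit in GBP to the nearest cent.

Profitable loop is GBP → USD → AUD → GBP:
GBP 12,000.00 ÷ 0.717803 = USD 16,717.68
USD 16,717.68 × 1.49158 = AUD 24,935.76
AUD 24,935.76 ÷ 2.02797 = GBP 12,295.92
Profit = GBP 12,295.92 − GBP 12,000.00

Profit: GBP 295.92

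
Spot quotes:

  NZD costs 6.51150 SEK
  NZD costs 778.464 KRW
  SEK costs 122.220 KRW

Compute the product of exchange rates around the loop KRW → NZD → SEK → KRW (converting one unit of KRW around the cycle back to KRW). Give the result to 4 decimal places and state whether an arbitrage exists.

1.0223 (arbitrage exists)

Around KRW → NZD → SEK → KRW: 1 ÷ 778.464 × 6.51150 × 122.220 = 1.022315
Product > 1; profitable direction is KRW → NZD → SEK → KRW.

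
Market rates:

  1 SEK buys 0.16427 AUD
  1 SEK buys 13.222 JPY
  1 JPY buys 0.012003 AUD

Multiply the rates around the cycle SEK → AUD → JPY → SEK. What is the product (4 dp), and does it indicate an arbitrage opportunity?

Around SEK → AUD → JPY → SEK: 1 × 0.16427 ÷ 0.012003 ÷ 13.222 = 1.035074
Product > 1; profitable direction is SEK → AUD → JPY → SEK.

1.0351 (arbitrage exists)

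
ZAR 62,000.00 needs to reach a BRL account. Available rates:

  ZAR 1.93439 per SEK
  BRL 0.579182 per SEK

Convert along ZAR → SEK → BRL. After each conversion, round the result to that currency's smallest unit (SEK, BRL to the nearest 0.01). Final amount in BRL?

BRL 18,563.62

ZAR 62,000.00 ÷ 1.93439 = SEK 32,051.45
SEK 32,051.45 × 0.579182 = BRL 18,563.62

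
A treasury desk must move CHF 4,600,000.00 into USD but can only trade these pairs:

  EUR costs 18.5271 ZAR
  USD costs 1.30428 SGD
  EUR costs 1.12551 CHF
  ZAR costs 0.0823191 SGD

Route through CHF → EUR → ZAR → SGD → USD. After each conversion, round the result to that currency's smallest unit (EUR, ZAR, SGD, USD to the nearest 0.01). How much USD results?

USD 4,779,095.38

CHF 4,600,000.00 ÷ 1.12551 = EUR 4,087,036.10
EUR 4,087,036.10 × 18.5271 = ZAR 75,720,926.53
ZAR 75,720,926.53 × 0.0823191 = SGD 6,233,278.52
SGD 6,233,278.52 ÷ 1.30428 = USD 4,779,095.38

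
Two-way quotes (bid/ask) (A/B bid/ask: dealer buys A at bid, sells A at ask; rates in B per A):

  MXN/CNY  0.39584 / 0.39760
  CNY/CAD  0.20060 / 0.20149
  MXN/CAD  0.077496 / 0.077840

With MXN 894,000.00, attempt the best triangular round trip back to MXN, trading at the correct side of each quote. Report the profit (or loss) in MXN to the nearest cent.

Net profit: MXN 17,979.97

Best loop MXN → CNY → CAD → MXN:
MXN 894,000.00 × 0.39584 (sell MXN at bid) = CNY 353,880.96
CNY 353,880.96 × 0.20060 (sell CNY at bid) = CAD 70,988.52
CAD 70,988.52 ÷ 0.077840 (buy MXN at ask) = MXN 911,979.97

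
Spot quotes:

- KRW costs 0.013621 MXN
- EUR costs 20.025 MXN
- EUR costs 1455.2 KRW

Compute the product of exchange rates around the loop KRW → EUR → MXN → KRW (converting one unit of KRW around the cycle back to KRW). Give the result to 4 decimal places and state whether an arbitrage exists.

Around KRW → EUR → MXN → KRW: 1 ÷ 1455.2 × 20.025 ÷ 0.013621 = 1.010278
Product > 1; profitable direction is KRW → EUR → MXN → KRW.

1.0103 (arbitrage exists)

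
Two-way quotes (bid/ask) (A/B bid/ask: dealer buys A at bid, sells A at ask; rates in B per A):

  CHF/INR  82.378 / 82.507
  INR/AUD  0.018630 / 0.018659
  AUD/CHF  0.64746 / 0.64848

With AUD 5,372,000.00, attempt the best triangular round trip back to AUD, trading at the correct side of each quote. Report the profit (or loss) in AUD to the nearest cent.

Net profit: AUD 8,966.11

Best loop AUD → INR → CHF → AUD:
AUD 5,372,000.00 ÷ 0.018659 (buy INR at ask) = INR 287,903,960.56
INR 287,903,960.56 ÷ 82.507 (buy CHF at ask) = CHF 3,489,448.90
CHF 3,489,448.90 ÷ 0.64848 (buy AUD at ask) = AUD 5,380,966.11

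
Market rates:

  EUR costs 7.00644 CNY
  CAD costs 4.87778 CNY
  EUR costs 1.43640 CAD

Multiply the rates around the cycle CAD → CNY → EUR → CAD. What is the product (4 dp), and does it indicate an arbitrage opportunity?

1.0000 (no arbitrage)

Around CAD → CNY → EUR → CAD: 1 × 4.87778 ÷ 7.00644 × 1.43640 = 1.000000
Product ≈ 1 (deviation 0.000%, within rounding noise).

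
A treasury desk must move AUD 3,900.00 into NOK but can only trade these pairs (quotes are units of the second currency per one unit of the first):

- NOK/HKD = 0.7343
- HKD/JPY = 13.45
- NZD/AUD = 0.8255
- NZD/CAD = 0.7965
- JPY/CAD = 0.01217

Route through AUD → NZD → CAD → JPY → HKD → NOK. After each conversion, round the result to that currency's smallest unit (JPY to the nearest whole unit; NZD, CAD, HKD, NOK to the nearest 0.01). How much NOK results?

AUD 3,900.00 ÷ 0.8255 = NZD 4,724.41
NZD 4,724.41 × 0.7965 = CAD 3,762.99
CAD 3,762.99 ÷ 0.01217 = JPY 309,202
JPY 309,202 ÷ 13.45 = HKD 22,989.00
HKD 22,989.00 ÷ 0.7343 = NOK 31,307.37

NOK 31,307.37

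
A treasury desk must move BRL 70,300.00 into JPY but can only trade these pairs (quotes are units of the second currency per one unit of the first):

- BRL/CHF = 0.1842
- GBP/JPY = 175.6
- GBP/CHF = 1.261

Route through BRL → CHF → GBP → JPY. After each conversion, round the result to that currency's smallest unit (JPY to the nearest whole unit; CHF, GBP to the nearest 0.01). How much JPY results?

JPY 1,803,243

BRL 70,300.00 × 0.1842 = CHF 12,949.26
CHF 12,949.26 ÷ 1.261 = GBP 10,269.04
GBP 10,269.04 × 175.6 = JPY 1,803,243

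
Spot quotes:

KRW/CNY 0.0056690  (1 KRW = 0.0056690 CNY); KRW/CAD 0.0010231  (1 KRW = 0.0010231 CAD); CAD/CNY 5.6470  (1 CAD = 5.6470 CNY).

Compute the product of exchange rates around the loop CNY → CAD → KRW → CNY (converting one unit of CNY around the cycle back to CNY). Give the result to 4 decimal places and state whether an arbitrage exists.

Around CNY → CAD → KRW → CNY: 1 ÷ 5.6470 ÷ 0.0010231 × 0.0056690 = 0.981229
Product < 1; profitable direction is CNY → KRW → CAD → CNY.

0.9812 (arbitrage exists)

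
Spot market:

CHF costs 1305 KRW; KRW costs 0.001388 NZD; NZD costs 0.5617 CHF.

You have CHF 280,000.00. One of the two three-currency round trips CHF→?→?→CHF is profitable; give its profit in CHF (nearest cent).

Profit: CHF 4,880.31

Profitable loop is CHF → KRW → NZD → CHF:
CHF 280,000.00 × 1305 = KRW 365,400,000
KRW 365,400,000 × 0.001388 = NZD 507,175.20
NZD 507,175.20 × 0.5617 = CHF 284,880.31
Profit = CHF 284,880.31 − CHF 280,000.00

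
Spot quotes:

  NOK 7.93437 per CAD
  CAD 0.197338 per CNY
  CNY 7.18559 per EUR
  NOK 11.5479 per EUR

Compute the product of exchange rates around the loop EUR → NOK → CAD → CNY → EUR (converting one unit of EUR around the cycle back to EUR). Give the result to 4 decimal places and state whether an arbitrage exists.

1.0264 (arbitrage exists)

Around EUR → NOK → CAD → CNY → EUR: 1 × 11.5479 ÷ 7.93437 ÷ 0.197338 ÷ 7.18559 = 1.026402
Product > 1; profitable direction is EUR → NOK → CAD → CNY → EUR.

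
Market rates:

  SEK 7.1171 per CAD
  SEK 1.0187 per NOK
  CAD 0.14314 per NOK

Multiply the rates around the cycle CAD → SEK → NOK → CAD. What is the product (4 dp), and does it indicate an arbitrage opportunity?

Around CAD → SEK → NOK → CAD: 1 × 7.1171 ÷ 1.0187 × 0.14314 = 1.000041
Product ≈ 1 (deviation 0.004%, within rounding noise).

1.0000 (no arbitrage)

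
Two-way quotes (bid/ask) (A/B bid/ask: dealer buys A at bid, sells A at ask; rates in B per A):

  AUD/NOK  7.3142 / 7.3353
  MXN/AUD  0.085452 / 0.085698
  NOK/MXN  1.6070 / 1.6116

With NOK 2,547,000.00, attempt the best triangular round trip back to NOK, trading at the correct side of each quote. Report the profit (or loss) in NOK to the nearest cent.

Best loop NOK → MXN → AUD → NOK:
NOK 2,547,000.00 × 1.6070 (sell NOK at bid) = MXN 4,093,029.00
MXN 4,093,029.00 × 0.085452 (sell MXN at bid) = AUD 349,757.51
AUD 349,757.51 × 7.3142 (sell AUD at bid) = NOK 2,558,196.41

Net profit: NOK 11,196.41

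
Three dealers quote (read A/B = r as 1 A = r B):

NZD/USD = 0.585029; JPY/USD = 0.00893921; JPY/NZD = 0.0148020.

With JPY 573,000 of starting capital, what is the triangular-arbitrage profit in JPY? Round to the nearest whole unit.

Profitable loop is JPY → USD → NZD → JPY:
JPY 573,000 × 0.00893921 = USD 5,122.17
USD 5,122.17 ÷ 0.585029 = NZD 8,755.41
NZD 8,755.41 ÷ 0.0148020 = JPY 591,502
Profit = JPY 591,502 − JPY 573,000

Profit: JPY 18,502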